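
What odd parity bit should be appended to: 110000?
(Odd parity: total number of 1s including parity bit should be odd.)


Number of 1s in data: 2
Parity bit: 1

1


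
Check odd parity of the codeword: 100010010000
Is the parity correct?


Number of 1s: 3

Yes, parity is correct (3 ones)


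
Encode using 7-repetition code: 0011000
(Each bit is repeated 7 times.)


Each bit -> 7 copies

0000000000000011111111111111000000000000000000000


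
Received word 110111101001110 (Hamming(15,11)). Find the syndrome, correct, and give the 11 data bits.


Syndrome = 5: error at position 5

Data: 00111001110 (corrected bit 5)


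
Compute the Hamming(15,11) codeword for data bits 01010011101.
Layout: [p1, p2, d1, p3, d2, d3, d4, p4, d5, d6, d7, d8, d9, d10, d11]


Parity bits: p1=1, p2=1, p3=1, p4=0

110110100011101


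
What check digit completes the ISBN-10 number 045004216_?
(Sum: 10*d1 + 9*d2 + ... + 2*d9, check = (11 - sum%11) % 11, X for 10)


Weighted sum: 119
119 mod 11 = 9

Check digit: 2


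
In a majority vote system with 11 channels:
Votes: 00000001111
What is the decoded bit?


Ones: 4 out of 11
Threshold: 6

0 (4/11 voted 1)


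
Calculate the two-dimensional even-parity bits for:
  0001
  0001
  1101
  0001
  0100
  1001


Row parities: 111110
Column parities: 0001

Row P: 111110, Col P: 0001, Corner: 1


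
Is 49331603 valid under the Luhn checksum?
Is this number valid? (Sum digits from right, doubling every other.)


Luhn sum = 37
37 mod 10 = 7

Invalid (Luhn sum mod 10 = 7)


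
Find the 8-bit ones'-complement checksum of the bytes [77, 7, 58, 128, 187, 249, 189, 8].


Sum = 903 mod 256 = 135
Complement = 120

120


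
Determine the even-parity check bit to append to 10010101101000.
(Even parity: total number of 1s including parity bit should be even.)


Number of 1s in data: 6
Parity bit: 0

0


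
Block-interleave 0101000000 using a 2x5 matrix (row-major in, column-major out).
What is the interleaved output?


Matrix:
  01010
  00000
Read columns: 0010001000

0010001000


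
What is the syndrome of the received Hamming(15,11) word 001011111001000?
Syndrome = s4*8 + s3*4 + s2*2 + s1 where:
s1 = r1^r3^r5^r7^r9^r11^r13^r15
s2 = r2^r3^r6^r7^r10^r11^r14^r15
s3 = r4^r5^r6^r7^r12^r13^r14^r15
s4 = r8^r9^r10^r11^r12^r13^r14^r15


s1=0, s2=1, s3=0, s4=1

Syndrome = 10 (error at position 10)


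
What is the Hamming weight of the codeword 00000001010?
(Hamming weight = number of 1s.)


Counting 1s in 00000001010

2


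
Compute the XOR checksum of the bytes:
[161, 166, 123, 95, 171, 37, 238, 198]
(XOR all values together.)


XOR chain: 161 ^ 166 ^ 123 ^ 95 ^ 171 ^ 37 ^ 238 ^ 198 = 133

133


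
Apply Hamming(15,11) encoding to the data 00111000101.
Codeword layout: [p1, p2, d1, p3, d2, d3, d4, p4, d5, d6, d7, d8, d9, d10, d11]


Parity bits: p1=0, p2=1, p3=0, p4=1

010001111000101


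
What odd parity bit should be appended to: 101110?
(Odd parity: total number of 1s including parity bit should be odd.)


Number of 1s in data: 4
Parity bit: 1

1


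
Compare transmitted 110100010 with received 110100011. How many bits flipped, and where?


XOR: 000000001

1 error(s) at position(s): 8


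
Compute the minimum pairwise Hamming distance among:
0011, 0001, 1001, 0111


Comparing all pairs, minimum distance: 1
Can detect 0 errors, correct 0 errors

1


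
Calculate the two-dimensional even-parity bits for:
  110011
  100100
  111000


Row parities: 001
Column parities: 101111

Row P: 001, Col P: 101111, Corner: 1


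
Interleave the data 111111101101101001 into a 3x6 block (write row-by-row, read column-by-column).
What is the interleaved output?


Matrix:
  111111
  101101
  101001
Read columns: 111100111110100111

111100111110100111


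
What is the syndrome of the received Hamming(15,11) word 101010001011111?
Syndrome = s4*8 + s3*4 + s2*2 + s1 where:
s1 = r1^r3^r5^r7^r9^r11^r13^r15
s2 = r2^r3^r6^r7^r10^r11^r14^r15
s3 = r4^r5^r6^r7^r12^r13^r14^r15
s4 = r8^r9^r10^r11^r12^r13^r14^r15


s1=1, s2=0, s3=1, s4=0

Syndrome = 5 (error at position 5)


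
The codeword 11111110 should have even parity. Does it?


Number of 1s: 7

No, parity error (7 ones)


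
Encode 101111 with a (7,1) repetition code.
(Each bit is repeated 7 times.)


Each bit -> 7 copies

111111100000001111111111111111111111111111


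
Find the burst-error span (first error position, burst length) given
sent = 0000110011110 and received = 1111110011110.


XOR: 1111000000000

Burst at position 0, length 4


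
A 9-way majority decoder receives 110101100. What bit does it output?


Ones: 5 out of 9
Threshold: 5

1 (5/9 voted 1)


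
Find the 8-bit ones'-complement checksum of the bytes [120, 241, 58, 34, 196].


Sum = 649 mod 256 = 137
Complement = 118

118


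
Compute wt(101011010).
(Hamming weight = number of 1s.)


Counting 1s in 101011010

5


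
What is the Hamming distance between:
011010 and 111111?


XOR: 100101
Count of 1s: 3

3


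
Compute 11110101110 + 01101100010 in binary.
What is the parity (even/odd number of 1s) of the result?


11110101110 = 1966
01101100010 = 866
Sum = 2832 = 101100010000
1s count = 4

even parity (4 ones in 101100010000)


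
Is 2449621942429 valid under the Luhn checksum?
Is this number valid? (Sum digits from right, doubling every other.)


Luhn sum = 68
68 mod 10 = 8

Invalid (Luhn sum mod 10 = 8)


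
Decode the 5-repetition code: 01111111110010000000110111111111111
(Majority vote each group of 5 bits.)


Groups: 01111, 11111, 00100, 00000, 11011, 11111, 11111
Majority votes: 1100111

1100111


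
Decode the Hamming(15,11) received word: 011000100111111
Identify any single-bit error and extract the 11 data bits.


Syndrome = 7: error at position 7

Data: 10000111111 (corrected bit 7)


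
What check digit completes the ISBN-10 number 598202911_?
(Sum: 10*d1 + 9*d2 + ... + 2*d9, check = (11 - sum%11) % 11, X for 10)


Weighted sum: 260
260 mod 11 = 7

Check digit: 4


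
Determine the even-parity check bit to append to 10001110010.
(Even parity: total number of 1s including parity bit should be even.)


Number of 1s in data: 5
Parity bit: 1

1


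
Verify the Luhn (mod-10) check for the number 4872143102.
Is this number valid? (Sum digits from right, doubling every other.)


Luhn sum = 38
38 mod 10 = 8

Invalid (Luhn sum mod 10 = 8)


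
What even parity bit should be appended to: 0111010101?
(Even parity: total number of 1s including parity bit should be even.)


Number of 1s in data: 6
Parity bit: 0

0


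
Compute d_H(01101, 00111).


XOR: 01010
Count of 1s: 2

2


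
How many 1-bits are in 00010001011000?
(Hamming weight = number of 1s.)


Counting 1s in 00010001011000

4


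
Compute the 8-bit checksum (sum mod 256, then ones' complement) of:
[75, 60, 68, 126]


Sum = 329 mod 256 = 73
Complement = 182

182


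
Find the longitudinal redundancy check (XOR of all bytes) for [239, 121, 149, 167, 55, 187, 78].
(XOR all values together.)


XOR chain: 239 ^ 121 ^ 149 ^ 167 ^ 55 ^ 187 ^ 78 = 102

102


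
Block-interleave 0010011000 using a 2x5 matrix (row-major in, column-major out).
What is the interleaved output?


Matrix:
  00100
  11000
Read columns: 0101100000

0101100000


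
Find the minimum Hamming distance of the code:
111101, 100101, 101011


Comparing all pairs, minimum distance: 2
Can detect 1 errors, correct 0 errors

2


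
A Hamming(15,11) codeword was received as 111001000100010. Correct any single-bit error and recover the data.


Syndrome = 2: error at position 2

Data: 10100100010 (corrected bit 2)


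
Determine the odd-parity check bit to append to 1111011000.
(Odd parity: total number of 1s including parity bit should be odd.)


Number of 1s in data: 6
Parity bit: 1

1


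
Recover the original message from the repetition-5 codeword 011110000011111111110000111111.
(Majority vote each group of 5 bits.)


Groups: 01111, 00000, 11111, 11111, 00001, 11111
Majority votes: 101101

101101


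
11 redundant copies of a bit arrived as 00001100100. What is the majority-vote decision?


Ones: 3 out of 11
Threshold: 6

0 (3/11 voted 1)


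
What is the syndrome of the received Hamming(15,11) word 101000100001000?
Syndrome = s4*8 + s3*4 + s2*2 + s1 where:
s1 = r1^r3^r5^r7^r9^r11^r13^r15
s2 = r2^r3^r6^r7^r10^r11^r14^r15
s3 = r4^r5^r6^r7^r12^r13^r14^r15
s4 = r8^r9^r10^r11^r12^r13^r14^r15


s1=1, s2=0, s3=0, s4=1

Syndrome = 9 (error at position 9)


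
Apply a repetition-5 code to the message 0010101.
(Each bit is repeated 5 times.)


Each bit -> 5 copies

00000000001111100000111110000011111


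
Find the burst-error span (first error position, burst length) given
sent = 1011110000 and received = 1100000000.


XOR: 0111110000

Burst at position 1, length 5


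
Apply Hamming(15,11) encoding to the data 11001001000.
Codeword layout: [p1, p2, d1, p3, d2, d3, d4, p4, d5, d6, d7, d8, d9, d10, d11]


Parity bits: p1=1, p2=1, p3=0, p4=0

111010001001000


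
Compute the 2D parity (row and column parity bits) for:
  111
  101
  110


Row parities: 100
Column parities: 100

Row P: 100, Col P: 100, Corner: 1


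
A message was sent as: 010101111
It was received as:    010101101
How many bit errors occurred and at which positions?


XOR: 000000010

1 error(s) at position(s): 7


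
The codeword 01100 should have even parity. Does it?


Number of 1s: 2

Yes, parity is correct (2 ones)


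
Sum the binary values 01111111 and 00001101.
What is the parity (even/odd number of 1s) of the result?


01111111 = 127
00001101 = 13
Sum = 140 = 10001100
1s count = 3

odd parity (3 ones in 10001100)


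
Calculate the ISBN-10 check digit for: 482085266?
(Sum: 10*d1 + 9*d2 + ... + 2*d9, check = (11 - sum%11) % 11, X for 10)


Weighted sum: 239
239 mod 11 = 8

Check digit: 3


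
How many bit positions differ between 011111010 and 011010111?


XOR: 000101101
Count of 1s: 4

4


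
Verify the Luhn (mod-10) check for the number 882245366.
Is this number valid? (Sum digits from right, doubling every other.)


Luhn sum = 38
38 mod 10 = 8

Invalid (Luhn sum mod 10 = 8)


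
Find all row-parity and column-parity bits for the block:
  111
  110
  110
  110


Row parities: 1000
Column parities: 001

Row P: 1000, Col P: 001, Corner: 1


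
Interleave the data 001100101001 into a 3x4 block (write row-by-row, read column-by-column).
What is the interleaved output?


Matrix:
  0011
  0010
  1001
Read columns: 001000110101

001000110101


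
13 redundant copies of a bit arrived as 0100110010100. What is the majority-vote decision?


Ones: 5 out of 13
Threshold: 7

0 (5/13 voted 1)


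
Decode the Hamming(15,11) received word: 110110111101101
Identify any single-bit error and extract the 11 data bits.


Syndrome = 0: no error detected

Data: 01011101101 (no errors)


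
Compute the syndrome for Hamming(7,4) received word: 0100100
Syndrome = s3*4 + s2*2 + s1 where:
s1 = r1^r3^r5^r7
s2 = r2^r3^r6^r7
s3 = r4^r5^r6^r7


s1=1, s2=1, s3=1

Syndrome = 7 (error at position 7)


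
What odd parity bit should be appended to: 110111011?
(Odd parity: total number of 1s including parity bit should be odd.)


Number of 1s in data: 7
Parity bit: 0

0


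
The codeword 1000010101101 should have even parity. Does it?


Number of 1s: 6

Yes, parity is correct (6 ones)


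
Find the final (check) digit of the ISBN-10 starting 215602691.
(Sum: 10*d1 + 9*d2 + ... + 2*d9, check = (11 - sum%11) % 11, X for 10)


Weighted sum: 174
174 mod 11 = 9

Check digit: 2


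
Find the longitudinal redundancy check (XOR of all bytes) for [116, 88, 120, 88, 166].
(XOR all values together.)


XOR chain: 116 ^ 88 ^ 120 ^ 88 ^ 166 = 170

170


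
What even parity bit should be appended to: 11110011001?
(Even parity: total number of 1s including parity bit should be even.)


Number of 1s in data: 7
Parity bit: 1

1


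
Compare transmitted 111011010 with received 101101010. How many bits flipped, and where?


XOR: 010110000

3 error(s) at position(s): 1, 3, 4


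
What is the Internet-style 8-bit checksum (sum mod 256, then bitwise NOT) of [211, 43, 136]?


Sum = 390 mod 256 = 134
Complement = 121

121


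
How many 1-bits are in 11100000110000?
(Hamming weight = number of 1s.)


Counting 1s in 11100000110000

5


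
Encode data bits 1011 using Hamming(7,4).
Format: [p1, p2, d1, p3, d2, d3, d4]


Parity bits: p1=0, p2=1, p3=0

0110011


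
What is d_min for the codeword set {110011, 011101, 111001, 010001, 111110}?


Comparing all pairs, minimum distance: 2
Can detect 1 errors, correct 0 errors

2


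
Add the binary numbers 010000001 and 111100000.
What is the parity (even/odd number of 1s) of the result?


010000001 = 129
111100000 = 480
Sum = 609 = 1001100001
1s count = 4

even parity (4 ones in 1001100001)


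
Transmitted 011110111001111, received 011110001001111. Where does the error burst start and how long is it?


XOR: 000000110000000

Burst at position 6, length 2


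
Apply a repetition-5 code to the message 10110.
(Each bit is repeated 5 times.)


Each bit -> 5 copies

1111100000111111111100000


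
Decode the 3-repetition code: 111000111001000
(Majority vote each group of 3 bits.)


Groups: 111, 000, 111, 001, 000
Majority votes: 10100

10100


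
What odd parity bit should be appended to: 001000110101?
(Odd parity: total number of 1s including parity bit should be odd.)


Number of 1s in data: 5
Parity bit: 0

0


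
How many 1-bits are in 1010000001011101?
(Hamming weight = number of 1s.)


Counting 1s in 1010000001011101

7


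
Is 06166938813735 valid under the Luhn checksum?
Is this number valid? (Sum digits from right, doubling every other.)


Luhn sum = 72
72 mod 10 = 2

Invalid (Luhn sum mod 10 = 2)


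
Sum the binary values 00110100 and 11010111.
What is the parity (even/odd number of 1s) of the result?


00110100 = 52
11010111 = 215
Sum = 267 = 100001011
1s count = 4

even parity (4 ones in 100001011)


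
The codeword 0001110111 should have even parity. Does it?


Number of 1s: 6

Yes, parity is correct (6 ones)


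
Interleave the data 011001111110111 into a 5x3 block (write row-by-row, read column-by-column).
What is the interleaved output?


Matrix:
  011
  001
  111
  110
  111
Read columns: 001111011111101

001111011111101


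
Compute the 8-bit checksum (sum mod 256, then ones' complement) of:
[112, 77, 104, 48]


Sum = 341 mod 256 = 85
Complement = 170

170


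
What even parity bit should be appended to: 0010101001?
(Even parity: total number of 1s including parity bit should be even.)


Number of 1s in data: 4
Parity bit: 0

0


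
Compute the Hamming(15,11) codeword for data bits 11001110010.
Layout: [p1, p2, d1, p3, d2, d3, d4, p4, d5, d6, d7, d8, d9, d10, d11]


Parity bits: p1=0, p2=0, p3=0, p4=0

001010001110010


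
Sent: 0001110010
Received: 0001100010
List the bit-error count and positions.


XOR: 0000010000

1 error(s) at position(s): 5


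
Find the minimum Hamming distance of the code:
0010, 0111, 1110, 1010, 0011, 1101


Comparing all pairs, minimum distance: 1
Can detect 0 errors, correct 0 errors

1


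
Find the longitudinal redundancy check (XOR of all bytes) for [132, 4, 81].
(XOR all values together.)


XOR chain: 132 ^ 4 ^ 81 = 209

209


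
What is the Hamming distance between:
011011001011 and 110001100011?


XOR: 101010101000
Count of 1s: 5

5


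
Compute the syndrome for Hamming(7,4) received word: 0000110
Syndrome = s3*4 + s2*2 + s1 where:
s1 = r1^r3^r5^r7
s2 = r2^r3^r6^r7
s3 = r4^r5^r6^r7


s1=1, s2=1, s3=0

Syndrome = 3 (error at position 3)


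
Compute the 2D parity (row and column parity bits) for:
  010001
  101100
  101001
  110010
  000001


Row parities: 01111
Column parities: 100111

Row P: 01111, Col P: 100111, Corner: 0


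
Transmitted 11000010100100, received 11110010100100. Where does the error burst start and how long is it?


XOR: 00110000000000

Burst at position 2, length 2


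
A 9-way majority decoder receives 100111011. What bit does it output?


Ones: 6 out of 9
Threshold: 5

1 (6/9 voted 1)


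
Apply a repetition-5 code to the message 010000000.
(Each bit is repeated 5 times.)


Each bit -> 5 copies

000001111100000000000000000000000000000000000


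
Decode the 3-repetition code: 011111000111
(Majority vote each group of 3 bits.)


Groups: 011, 111, 000, 111
Majority votes: 1101

1101


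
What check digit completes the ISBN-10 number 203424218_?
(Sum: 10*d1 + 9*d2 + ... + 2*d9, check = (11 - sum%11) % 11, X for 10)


Weighted sum: 131
131 mod 11 = 10

Check digit: 1


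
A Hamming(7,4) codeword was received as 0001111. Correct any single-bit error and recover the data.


Syndrome = 0: no error detected

Data: 0111 (no errors)


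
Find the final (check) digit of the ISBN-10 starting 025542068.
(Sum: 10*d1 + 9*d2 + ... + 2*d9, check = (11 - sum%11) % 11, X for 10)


Weighted sum: 161
161 mod 11 = 7

Check digit: 4


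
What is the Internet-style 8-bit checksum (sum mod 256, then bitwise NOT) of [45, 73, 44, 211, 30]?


Sum = 403 mod 256 = 147
Complement = 108

108


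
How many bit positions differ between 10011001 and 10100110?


XOR: 00111111
Count of 1s: 6

6


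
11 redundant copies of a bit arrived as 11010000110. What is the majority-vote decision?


Ones: 5 out of 11
Threshold: 6

0 (5/11 voted 1)


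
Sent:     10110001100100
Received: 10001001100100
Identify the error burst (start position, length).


XOR: 00111000000000

Burst at position 2, length 3


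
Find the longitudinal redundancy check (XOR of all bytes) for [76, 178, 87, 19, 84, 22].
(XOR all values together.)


XOR chain: 76 ^ 178 ^ 87 ^ 19 ^ 84 ^ 22 = 248

248


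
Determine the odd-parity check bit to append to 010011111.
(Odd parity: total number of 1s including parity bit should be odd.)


Number of 1s in data: 6
Parity bit: 1

1


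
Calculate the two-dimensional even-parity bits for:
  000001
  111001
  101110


Row parities: 100
Column parities: 010110

Row P: 100, Col P: 010110, Corner: 1


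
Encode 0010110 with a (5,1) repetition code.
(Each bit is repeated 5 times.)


Each bit -> 5 copies

00000000001111100000111111111100000


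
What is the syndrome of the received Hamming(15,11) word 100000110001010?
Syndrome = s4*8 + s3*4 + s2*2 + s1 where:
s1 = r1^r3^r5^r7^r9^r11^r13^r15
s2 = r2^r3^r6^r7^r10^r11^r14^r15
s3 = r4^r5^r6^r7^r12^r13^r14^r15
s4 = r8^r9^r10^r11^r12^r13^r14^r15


s1=0, s2=0, s3=1, s4=1

Syndrome = 12 (error at position 12)


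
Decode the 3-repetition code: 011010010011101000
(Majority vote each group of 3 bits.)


Groups: 011, 010, 010, 011, 101, 000
Majority votes: 100110

100110


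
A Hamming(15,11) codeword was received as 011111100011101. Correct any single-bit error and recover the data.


Syndrome = 4: error at position 4

Data: 11110011101 (corrected bit 4)


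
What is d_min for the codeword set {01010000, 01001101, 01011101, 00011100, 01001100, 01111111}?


Comparing all pairs, minimum distance: 1
Can detect 0 errors, correct 0 errors

1


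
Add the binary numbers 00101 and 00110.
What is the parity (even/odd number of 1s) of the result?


00101 = 5
00110 = 6
Sum = 11 = 1011
1s count = 3

odd parity (3 ones in 1011)


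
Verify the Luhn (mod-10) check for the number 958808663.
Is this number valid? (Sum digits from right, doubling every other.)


Luhn sum = 44
44 mod 10 = 4

Invalid (Luhn sum mod 10 = 4)


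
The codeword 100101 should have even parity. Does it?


Number of 1s: 3

No, parity error (3 ones)


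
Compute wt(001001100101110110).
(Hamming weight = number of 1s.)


Counting 1s in 001001100101110110

9


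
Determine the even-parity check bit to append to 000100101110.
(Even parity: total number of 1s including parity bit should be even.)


Number of 1s in data: 5
Parity bit: 1

1


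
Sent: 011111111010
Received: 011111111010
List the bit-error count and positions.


XOR: 000000000000

0 errors (received matches sent)


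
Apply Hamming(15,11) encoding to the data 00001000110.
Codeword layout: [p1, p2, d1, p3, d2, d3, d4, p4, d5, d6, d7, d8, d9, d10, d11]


Parity bits: p1=0, p2=1, p3=0, p4=1

010000011000110


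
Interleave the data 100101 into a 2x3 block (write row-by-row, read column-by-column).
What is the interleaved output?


Matrix:
  100
  101
Read columns: 110001

110001


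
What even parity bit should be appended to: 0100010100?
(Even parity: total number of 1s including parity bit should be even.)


Number of 1s in data: 3
Parity bit: 1

1


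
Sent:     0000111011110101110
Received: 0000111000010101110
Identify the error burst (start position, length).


XOR: 0000000011100000000

Burst at position 8, length 3


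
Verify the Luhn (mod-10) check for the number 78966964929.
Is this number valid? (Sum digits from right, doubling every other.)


Luhn sum = 77
77 mod 10 = 7

Invalid (Luhn sum mod 10 = 7)


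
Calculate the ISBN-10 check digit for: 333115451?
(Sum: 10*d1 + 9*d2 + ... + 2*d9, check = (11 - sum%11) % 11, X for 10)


Weighted sum: 152
152 mod 11 = 9

Check digit: 2


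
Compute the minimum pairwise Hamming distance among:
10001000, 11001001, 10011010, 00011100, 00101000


Comparing all pairs, minimum distance: 2
Can detect 1 errors, correct 0 errors

2


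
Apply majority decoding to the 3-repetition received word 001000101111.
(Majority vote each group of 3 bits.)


Groups: 001, 000, 101, 111
Majority votes: 0011

0011


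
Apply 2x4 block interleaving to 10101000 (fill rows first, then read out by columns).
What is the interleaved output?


Matrix:
  1010
  1000
Read columns: 11001000

11001000


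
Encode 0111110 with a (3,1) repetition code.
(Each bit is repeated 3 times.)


Each bit -> 3 copies

000111111111111111000


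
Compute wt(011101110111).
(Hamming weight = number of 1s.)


Counting 1s in 011101110111

9


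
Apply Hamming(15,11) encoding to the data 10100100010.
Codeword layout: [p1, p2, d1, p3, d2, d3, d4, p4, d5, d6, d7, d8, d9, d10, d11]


Parity bits: p1=1, p2=0, p3=0, p4=0

101001000100010


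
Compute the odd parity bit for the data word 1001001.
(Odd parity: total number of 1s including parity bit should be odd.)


Number of 1s in data: 3
Parity bit: 0

0


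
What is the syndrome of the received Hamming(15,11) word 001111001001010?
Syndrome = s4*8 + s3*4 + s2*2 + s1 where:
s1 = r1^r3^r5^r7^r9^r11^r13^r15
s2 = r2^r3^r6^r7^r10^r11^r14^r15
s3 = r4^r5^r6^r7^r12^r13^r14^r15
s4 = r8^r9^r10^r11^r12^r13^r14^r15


s1=1, s2=1, s3=1, s4=1

Syndrome = 15 (error at position 15)


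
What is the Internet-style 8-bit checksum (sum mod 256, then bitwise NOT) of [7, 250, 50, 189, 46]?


Sum = 542 mod 256 = 30
Complement = 225

225


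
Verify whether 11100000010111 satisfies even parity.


Number of 1s: 7

No, parity error (7 ones)


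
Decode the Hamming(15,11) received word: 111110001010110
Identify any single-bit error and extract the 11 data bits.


Syndrome = 0: no error detected

Data: 11001010110 (no errors)


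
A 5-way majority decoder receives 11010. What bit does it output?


Ones: 3 out of 5
Threshold: 3

1 (3/5 voted 1)


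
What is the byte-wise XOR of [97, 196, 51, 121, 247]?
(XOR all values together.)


XOR chain: 97 ^ 196 ^ 51 ^ 121 ^ 247 = 24

24


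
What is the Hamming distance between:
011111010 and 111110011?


XOR: 100001001
Count of 1s: 3

3


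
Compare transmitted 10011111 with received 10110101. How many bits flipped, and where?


XOR: 00101010

3 error(s) at position(s): 2, 4, 6


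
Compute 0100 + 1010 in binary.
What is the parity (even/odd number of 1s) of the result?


0100 = 4
1010 = 10
Sum = 14 = 1110
1s count = 3

odd parity (3 ones in 1110)


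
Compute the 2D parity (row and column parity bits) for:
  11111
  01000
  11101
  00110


Row parities: 1100
Column parities: 01100

Row P: 1100, Col P: 01100, Corner: 0


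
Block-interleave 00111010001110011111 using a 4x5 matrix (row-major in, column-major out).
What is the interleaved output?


Matrix:
  00111
  01000
  11100
  11111
Read columns: 00110111101110011001

00110111101110011001


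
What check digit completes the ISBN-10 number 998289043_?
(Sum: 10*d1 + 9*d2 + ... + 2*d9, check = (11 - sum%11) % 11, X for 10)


Weighted sum: 360
360 mod 11 = 8

Check digit: 3


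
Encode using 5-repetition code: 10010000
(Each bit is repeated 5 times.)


Each bit -> 5 copies

1111100000000001111100000000000000000000


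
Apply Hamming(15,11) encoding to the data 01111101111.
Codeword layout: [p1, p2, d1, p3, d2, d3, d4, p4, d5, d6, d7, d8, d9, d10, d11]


Parity bits: p1=1, p2=1, p3=1, p4=0

110111101101111


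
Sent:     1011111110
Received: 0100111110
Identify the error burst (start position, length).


XOR: 1111000000

Burst at position 0, length 4


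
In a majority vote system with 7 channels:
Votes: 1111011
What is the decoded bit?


Ones: 6 out of 7
Threshold: 4

1 (6/7 voted 1)


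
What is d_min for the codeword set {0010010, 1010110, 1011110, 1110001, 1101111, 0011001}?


Comparing all pairs, minimum distance: 1
Can detect 0 errors, correct 0 errors

1


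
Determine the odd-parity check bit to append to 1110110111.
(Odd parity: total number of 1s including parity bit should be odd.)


Number of 1s in data: 8
Parity bit: 1

1


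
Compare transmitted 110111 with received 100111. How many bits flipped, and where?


XOR: 010000

1 error(s) at position(s): 1


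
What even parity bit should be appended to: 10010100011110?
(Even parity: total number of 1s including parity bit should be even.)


Number of 1s in data: 7
Parity bit: 1

1


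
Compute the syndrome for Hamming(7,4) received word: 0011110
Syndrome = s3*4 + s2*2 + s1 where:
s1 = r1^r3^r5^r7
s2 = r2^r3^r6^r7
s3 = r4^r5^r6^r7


s1=0, s2=0, s3=1

Syndrome = 4 (error at position 4)


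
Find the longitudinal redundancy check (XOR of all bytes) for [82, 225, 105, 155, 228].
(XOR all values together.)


XOR chain: 82 ^ 225 ^ 105 ^ 155 ^ 228 = 165

165


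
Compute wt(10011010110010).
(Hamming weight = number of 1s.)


Counting 1s in 10011010110010

7


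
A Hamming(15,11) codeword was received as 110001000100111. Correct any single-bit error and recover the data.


Syndrome = 3: error at position 3

Data: 10100100111 (corrected bit 3)


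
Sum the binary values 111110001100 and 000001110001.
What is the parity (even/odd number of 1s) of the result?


111110001100 = 3980
000001110001 = 113
Sum = 4093 = 111111111101
1s count = 11

odd parity (11 ones in 111111111101)


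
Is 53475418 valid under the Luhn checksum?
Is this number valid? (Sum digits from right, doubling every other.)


Luhn sum = 34
34 mod 10 = 4

Invalid (Luhn sum mod 10 = 4)


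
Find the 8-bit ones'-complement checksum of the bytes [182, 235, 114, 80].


Sum = 611 mod 256 = 99
Complement = 156

156


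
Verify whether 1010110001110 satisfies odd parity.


Number of 1s: 7

Yes, parity is correct (7 ones)


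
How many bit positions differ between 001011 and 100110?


XOR: 101101
Count of 1s: 4

4


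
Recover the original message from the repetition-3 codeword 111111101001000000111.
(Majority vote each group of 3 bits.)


Groups: 111, 111, 101, 001, 000, 000, 111
Majority votes: 1110001

1110001


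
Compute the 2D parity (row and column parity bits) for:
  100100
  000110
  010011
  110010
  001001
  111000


Row parities: 001101
Column parities: 110010

Row P: 001101, Col P: 110010, Corner: 1


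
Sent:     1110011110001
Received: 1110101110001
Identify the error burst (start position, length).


XOR: 0000110000000

Burst at position 4, length 2


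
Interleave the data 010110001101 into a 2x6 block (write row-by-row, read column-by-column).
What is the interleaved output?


Matrix:
  010110
  001101
Read columns: 001001111001

001001111001


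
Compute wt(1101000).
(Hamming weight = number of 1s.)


Counting 1s in 1101000

3


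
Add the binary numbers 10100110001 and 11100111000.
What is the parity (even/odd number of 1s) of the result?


10100110001 = 1329
11100111000 = 1848
Sum = 3177 = 110001101001
1s count = 6

even parity (6 ones in 110001101001)


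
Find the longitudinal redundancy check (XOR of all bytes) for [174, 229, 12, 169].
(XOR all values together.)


XOR chain: 174 ^ 229 ^ 12 ^ 169 = 238

238


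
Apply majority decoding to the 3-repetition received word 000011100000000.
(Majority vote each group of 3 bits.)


Groups: 000, 011, 100, 000, 000
Majority votes: 01000

01000


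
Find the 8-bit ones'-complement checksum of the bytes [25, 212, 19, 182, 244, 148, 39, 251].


Sum = 1120 mod 256 = 96
Complement = 159

159


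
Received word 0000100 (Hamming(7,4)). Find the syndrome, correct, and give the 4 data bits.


Syndrome = 5: error at position 5

Data: 0000 (corrected bit 5)


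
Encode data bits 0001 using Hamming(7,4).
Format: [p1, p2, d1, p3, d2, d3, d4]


Parity bits: p1=1, p2=1, p3=1

1101001


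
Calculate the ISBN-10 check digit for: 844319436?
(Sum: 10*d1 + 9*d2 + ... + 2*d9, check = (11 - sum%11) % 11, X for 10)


Weighted sum: 257
257 mod 11 = 4

Check digit: 7


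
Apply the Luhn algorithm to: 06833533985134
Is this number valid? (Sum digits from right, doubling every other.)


Luhn sum = 65
65 mod 10 = 5

Invalid (Luhn sum mod 10 = 5)


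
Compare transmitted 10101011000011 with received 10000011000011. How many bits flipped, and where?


XOR: 00101000000000

2 error(s) at position(s): 2, 4


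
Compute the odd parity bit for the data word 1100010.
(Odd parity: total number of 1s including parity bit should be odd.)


Number of 1s in data: 3
Parity bit: 0

0


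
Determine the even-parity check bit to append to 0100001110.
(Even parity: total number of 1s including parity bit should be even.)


Number of 1s in data: 4
Parity bit: 0

0


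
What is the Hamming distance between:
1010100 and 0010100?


XOR: 1000000
Count of 1s: 1

1


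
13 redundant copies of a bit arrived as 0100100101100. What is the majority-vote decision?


Ones: 5 out of 13
Threshold: 7

0 (5/13 voted 1)


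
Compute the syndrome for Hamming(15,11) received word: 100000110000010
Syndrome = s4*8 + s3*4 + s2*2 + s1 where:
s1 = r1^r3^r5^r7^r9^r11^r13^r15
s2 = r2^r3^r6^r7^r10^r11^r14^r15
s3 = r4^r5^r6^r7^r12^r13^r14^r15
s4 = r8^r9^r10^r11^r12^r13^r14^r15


s1=0, s2=0, s3=0, s4=0

Syndrome = 0 (no error)


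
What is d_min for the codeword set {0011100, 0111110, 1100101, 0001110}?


Comparing all pairs, minimum distance: 2
Can detect 1 errors, correct 0 errors

2


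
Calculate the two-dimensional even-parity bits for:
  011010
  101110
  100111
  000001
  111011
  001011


Row parities: 100111
Column parities: 100010

Row P: 100111, Col P: 100010, Corner: 0


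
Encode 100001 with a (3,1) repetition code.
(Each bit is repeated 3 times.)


Each bit -> 3 copies

111000000000000111


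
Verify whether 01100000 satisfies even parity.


Number of 1s: 2

Yes, parity is correct (2 ones)


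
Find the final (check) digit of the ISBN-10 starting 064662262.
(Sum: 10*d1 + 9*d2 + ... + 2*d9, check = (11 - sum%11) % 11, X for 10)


Weighted sum: 204
204 mod 11 = 6

Check digit: 5


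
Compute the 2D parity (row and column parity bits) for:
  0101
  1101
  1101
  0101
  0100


Row parities: 01101
Column parities: 0100

Row P: 01101, Col P: 0100, Corner: 1


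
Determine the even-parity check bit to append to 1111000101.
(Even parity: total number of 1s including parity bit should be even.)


Number of 1s in data: 6
Parity bit: 0

0


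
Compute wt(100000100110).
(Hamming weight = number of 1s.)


Counting 1s in 100000100110

4


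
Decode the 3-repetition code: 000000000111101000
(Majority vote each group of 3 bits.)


Groups: 000, 000, 000, 111, 101, 000
Majority votes: 000110

000110


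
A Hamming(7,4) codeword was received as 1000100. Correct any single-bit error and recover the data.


Syndrome = 4: error at position 4

Data: 0100 (corrected bit 4)


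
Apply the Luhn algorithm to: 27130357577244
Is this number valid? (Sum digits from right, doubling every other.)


Luhn sum = 54
54 mod 10 = 4

Invalid (Luhn sum mod 10 = 4)


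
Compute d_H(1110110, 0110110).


XOR: 1000000
Count of 1s: 1

1


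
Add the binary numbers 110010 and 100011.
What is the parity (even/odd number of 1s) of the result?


110010 = 50
100011 = 35
Sum = 85 = 1010101
1s count = 4

even parity (4 ones in 1010101)


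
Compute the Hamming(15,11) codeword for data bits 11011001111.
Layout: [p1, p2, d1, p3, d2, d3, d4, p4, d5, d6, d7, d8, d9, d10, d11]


Parity bits: p1=0, p2=0, p3=0, p4=1

001010111001111


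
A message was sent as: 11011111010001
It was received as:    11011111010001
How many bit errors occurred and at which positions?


XOR: 00000000000000

0 errors (received matches sent)


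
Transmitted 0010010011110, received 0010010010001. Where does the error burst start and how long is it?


XOR: 0000000001111

Burst at position 9, length 4


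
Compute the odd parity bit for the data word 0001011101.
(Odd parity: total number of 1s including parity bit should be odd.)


Number of 1s in data: 5
Parity bit: 0

0


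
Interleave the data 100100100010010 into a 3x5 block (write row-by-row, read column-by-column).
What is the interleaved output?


Matrix:
  10010
  01000
  10010
Read columns: 101010000101000

101010000101000


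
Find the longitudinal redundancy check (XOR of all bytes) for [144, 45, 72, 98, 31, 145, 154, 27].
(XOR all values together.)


XOR chain: 144 ^ 45 ^ 72 ^ 98 ^ 31 ^ 145 ^ 154 ^ 27 = 152

152


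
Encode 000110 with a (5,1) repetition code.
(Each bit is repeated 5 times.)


Each bit -> 5 copies

000000000000000111111111100000


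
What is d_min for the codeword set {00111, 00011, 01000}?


Comparing all pairs, minimum distance: 1
Can detect 0 errors, correct 0 errors

1


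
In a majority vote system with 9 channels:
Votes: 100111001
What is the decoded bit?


Ones: 5 out of 9
Threshold: 5

1 (5/9 voted 1)


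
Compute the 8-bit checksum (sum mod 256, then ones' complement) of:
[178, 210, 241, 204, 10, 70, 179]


Sum = 1092 mod 256 = 68
Complement = 187

187


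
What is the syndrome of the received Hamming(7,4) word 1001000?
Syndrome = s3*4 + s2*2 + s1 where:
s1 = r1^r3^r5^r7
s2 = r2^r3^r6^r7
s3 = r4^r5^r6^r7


s1=1, s2=0, s3=1

Syndrome = 5 (error at position 5)


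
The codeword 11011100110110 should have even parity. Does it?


Number of 1s: 9

No, parity error (9 ones)


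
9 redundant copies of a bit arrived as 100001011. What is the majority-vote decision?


Ones: 4 out of 9
Threshold: 5

0 (4/9 voted 1)


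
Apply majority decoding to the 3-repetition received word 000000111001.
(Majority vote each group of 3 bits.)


Groups: 000, 000, 111, 001
Majority votes: 0010

0010


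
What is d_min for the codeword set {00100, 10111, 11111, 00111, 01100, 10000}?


Comparing all pairs, minimum distance: 1
Can detect 0 errors, correct 0 errors

1


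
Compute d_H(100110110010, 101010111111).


XOR: 001100001101
Count of 1s: 5

5


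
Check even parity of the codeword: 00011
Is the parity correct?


Number of 1s: 2

Yes, parity is correct (2 ones)


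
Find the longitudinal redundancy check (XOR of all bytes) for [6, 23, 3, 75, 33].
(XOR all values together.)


XOR chain: 6 ^ 23 ^ 3 ^ 75 ^ 33 = 120

120


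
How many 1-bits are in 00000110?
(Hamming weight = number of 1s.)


Counting 1s in 00000110

2


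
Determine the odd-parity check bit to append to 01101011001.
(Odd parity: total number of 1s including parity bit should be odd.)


Number of 1s in data: 6
Parity bit: 1

1


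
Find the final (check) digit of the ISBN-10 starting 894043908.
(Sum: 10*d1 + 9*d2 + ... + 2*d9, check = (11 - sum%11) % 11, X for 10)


Weighted sum: 284
284 mod 11 = 9

Check digit: 2


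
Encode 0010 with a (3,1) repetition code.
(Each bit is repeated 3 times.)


Each bit -> 3 copies

000000111000


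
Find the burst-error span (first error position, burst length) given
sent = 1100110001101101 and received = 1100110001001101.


XOR: 0000000000100000

Burst at position 10, length 1


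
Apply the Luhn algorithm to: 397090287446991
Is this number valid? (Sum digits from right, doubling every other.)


Luhn sum = 78
78 mod 10 = 8

Invalid (Luhn sum mod 10 = 8)


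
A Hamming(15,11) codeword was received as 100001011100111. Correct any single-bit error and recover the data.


Syndrome = 0: no error detected

Data: 00101100111 (no errors)


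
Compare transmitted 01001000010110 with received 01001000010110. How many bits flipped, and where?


XOR: 00000000000000

0 errors (received matches sent)


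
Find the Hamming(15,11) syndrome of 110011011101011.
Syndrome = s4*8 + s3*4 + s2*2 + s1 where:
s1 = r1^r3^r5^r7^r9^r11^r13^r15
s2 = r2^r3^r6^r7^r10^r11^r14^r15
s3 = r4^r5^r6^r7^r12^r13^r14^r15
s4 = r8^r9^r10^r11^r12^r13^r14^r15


s1=0, s2=1, s3=1, s4=0

Syndrome = 6 (error at position 6)


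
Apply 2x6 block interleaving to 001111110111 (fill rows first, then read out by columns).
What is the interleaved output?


Matrix:
  001111
  110111
Read columns: 010110111111

010110111111


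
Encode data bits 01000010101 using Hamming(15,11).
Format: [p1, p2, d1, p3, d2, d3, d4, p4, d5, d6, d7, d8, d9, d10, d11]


Parity bits: p1=0, p2=0, p3=1, p4=1

000110010010101


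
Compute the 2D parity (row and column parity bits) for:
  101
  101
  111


Row parities: 001
Column parities: 111

Row P: 001, Col P: 111, Corner: 1


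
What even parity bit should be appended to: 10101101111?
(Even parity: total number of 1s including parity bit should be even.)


Number of 1s in data: 8
Parity bit: 0

0


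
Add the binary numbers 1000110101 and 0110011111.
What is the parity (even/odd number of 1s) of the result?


1000110101 = 565
0110011111 = 415
Sum = 980 = 1111010100
1s count = 6

even parity (6 ones in 1111010100)


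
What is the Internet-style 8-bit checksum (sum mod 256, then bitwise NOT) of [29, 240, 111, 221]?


Sum = 601 mod 256 = 89
Complement = 166

166


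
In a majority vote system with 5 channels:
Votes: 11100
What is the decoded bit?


Ones: 3 out of 5
Threshold: 3

1 (3/5 voted 1)


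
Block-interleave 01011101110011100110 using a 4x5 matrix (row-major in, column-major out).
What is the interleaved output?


Matrix:
  01011
  10111
  00111
  00110
Read columns: 01001000011111111110

01001000011111111110


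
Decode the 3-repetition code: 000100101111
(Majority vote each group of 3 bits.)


Groups: 000, 100, 101, 111
Majority votes: 0011

0011


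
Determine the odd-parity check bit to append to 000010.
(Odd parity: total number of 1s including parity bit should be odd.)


Number of 1s in data: 1
Parity bit: 0

0
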